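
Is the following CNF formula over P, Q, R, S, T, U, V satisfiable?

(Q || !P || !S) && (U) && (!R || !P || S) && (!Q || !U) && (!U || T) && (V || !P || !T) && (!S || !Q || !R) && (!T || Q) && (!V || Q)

Unsatisfiable

From the singleton clause (U), U = true.
From the singleton clause (!Q), Q = false.
From the singleton clause (T), T = true.
That conflicts with the unit clause (!T).
No assignment satisfies every clause.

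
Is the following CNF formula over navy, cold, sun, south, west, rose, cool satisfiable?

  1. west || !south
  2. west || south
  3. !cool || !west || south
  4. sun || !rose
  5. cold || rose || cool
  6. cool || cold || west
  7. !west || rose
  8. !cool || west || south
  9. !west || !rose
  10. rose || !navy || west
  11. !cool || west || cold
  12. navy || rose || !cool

Try west = true.
From the singleton clause (rose), rose = true.
But (!rose) is also a unit clause — contradiction.
Undo west and try west = false.
From the singleton clause (!south), south = false.
But (south) is also a unit clause — contradiction.
Either choice for west ends in contradiction.
No assignment satisfies every clause.

No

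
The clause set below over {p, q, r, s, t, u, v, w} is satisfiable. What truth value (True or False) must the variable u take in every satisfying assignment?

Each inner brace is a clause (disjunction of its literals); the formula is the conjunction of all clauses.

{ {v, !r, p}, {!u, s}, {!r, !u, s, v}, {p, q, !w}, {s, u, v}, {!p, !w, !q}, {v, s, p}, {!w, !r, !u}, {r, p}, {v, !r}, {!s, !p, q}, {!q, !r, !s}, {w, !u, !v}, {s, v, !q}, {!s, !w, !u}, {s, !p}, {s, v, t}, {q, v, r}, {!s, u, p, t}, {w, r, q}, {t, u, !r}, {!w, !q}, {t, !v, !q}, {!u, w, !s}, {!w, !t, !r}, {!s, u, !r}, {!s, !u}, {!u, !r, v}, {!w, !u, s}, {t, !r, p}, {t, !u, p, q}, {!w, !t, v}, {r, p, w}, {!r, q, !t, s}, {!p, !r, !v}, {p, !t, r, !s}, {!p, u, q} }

Suppose u = true.
The clause (s) is unit, so s = true.
Now (!s) is unsatisfied and unit — conflict.
So every satisfying assignment has u = False.

False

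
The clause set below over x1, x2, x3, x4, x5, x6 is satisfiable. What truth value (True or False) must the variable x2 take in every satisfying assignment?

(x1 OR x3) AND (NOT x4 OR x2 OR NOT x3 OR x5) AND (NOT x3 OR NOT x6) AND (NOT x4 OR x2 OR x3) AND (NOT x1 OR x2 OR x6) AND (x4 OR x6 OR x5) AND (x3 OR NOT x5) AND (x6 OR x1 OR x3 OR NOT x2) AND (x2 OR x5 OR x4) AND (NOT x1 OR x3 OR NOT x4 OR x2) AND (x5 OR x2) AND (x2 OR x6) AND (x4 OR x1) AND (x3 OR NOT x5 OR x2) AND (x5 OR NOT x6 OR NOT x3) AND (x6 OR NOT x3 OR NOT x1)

True

Suppose x2 = false.
From the singleton clause (x5), x5 = true.
From the singleton clause (x3), x3 = true.
From the singleton clause (NOT x6), x6 = false.
That conflicts with the unit clause (x6).
So every satisfying assignment has x2 = True.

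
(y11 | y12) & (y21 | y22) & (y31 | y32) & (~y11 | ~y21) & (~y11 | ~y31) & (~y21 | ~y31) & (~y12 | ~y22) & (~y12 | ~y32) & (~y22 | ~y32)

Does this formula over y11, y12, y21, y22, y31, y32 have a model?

No

Branch on y11: set y11 = 1.
The clause (~y21) is unit, so y21 = 0.
The clause (y22) is unit, so y22 = 1.
The clause (~y31) is unit, so y31 = 0.
The clause (y32) is unit, so y32 = 1.
That conflicts with the unit clause (~y32).
Undo y11 and try y11 = 0.
The clause (y12) is unit, so y12 = 1.
The clause (~y22) is unit, so y22 = 0.
The clause (y21) is unit, so y21 = 1.
The clause (~y31) is unit, so y31 = 0.
The clause (y32) is unit, so y32 = 1.
That conflicts with the unit clause (~y32).
Both values of y11 lead to a conflict.
No assignment satisfies every clause.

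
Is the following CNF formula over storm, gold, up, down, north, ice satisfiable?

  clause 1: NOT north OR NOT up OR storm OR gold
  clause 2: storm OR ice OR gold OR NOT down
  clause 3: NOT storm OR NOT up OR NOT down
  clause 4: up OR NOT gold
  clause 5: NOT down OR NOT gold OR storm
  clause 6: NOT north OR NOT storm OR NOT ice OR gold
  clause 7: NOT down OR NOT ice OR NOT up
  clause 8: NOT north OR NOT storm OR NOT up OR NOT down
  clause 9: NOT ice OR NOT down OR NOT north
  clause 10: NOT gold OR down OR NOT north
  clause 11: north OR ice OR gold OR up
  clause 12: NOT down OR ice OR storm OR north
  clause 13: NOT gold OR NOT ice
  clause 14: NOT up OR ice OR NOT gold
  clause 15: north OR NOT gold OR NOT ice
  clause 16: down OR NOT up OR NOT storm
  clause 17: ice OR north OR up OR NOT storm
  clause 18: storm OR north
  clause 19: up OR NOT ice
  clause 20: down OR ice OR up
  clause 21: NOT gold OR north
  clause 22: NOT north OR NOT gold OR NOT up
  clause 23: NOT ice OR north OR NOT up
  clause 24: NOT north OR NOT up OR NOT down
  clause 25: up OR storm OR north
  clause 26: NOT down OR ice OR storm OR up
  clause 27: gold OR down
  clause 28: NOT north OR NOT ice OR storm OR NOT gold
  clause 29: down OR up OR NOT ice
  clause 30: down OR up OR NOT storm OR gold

Yes

Try up = false.
The clause (NOT gold) is unit, so gold = false.
The clause (NOT ice) is unit, so ice = false.
The clause (north) is unit, so north = true.
The clause (down) is unit, so down = true.
The clause (storm) is unit, so storm = true.
Every clause now holds.
A satisfying assignment: storm ↦ true,  gold ↦ false,  up ↦ false,  down ↦ true,  north ↦ true,  ice ↦ false.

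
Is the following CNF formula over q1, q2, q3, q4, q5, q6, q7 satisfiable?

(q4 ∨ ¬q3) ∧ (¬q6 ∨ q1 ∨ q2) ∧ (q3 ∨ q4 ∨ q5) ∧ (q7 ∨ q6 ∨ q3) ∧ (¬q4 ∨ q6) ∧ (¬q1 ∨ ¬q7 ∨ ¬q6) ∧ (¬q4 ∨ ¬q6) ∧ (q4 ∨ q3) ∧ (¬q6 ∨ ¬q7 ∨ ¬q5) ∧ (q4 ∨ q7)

Suppose q4 = True.
(q6) alone gives q6 = True.
But (¬q6) is also a unit clause — contradiction.
Undo q4 and try q4 = False.
(¬q3) alone gives q3 = False.
But (q3) is also a unit clause — contradiction.
Either choice for q4 ends in contradiction.
No assignment satisfies every clause.

Unsatisfiable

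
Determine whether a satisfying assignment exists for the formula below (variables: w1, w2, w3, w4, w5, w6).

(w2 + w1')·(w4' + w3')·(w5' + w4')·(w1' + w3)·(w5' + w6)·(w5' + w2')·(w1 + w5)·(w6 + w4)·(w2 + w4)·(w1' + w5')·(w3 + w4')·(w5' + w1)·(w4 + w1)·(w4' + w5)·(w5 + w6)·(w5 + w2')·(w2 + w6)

Suppose w2 = 1.
From the singleton clause (w5'), w5 = 0.
But (w5) is also a unit clause — contradiction.
Undo w2 and try w2 = 0.
From the singleton clause (w1'), w1 = 0.
From the singleton clause (w5), w5 = 1.
But (w5') is also a unit clause — contradiction.
Either choice for w2 ends in contradiction.
No assignment satisfies every clause.

No, unsatisfiable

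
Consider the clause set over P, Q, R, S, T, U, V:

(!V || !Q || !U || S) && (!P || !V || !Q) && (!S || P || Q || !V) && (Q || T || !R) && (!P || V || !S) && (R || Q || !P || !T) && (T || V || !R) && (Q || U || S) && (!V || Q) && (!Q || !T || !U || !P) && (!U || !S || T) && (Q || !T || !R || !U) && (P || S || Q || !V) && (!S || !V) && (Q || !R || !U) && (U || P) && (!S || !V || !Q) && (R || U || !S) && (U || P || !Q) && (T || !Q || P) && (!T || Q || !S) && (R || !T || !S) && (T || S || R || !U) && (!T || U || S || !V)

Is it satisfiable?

Suppose V = false.
Suppose P = true.
From the singleton clause (!S), S = false.
Suppose T = false.
From the singleton clause (!R), R = false.
From the singleton clause (!U), U = false.
From the singleton clause (Q), Q = true.
This assignment satisfies each clause.
A satisfying assignment: P: true,  Q: true,  R: false,  S: false,  T: false,  U: false,  V: false.

Satisfiable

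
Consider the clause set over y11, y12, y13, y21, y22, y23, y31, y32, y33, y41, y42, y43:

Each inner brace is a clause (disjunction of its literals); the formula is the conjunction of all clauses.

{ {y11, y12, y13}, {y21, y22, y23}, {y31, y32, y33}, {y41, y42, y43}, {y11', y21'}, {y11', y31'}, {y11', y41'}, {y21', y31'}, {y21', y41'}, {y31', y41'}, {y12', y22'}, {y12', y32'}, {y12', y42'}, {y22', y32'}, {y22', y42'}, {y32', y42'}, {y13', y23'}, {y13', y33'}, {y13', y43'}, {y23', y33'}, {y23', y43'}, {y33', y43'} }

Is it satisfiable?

Case y11 = 0:
Case y12 = 1:
Unit clause (y22') forces y22 = 0.
Unit clause (y32') forces y32 = 0.
Unit clause (y42') forces y42 = 0.
Case y21 = 1:
Unit clause (y31') forces y31 = 0.
Unit clause (y33) forces y33 = 1.
Unit clause (y41') forces y41 = 0.
Unit clause (y43) forces y43 = 1.
Now (y43') is unsatisfied and unit — conflict.
Undo y21 and try y21 = 0.
Unit clause (y23) forces y23 = 1.
Unit clause (y13') forces y13 = 0.
Unit clause (y33') forces y33 = 0.
Unit clause (y31) forces y31 = 1.
Unit clause (y41') forces y41 = 0.
Unit clause (y43) forces y43 = 1.
Now (y43') is unsatisfied and unit — conflict.
Neither y21 = 1 nor y21 = 0 works.
Undo y12 and try y12 = 0.
Unit clause (y13) forces y13 = 1.
Unit clause (y23') forces y23 = 0.
Unit clause (y33') forces y33 = 0.
Unit clause (y43') forces y43 = 0.
Case y21 = 1:
Unit clause (y31') forces y31 = 0.
Unit clause (y32) forces y32 = 1.
Unit clause (y41') forces y41 = 0.
Unit clause (y42) forces y42 = 1.
Now (y42') is unsatisfied and unit — conflict.
Undo y21 and try y21 = 0.
Unit clause (y22) forces y22 = 1.
Unit clause (y32') forces y32 = 0.
Unit clause (y31) forces y31 = 1.
Unit clause (y41') forces y41 = 0.
Unit clause (y42) forces y42 = 1.
Now (y42') is unsatisfied and unit — conflict.
Neither y21 = 1 nor y21 = 0 works.
Neither y12 = 1 nor y12 = 0 works.
Undo y11 and try y11 = 1.
Unit clause (y21') forces y21 = 0.
Unit clause (y31') forces y31 = 0.
Unit clause (y41') forces y41 = 0.
Case y22 = 1:
Unit clause (y12') forces y12 = 0.
Unit clause (y32') forces y32 = 0.
Unit clause (y33) forces y33 = 1.
Unit clause (y42') forces y42 = 0.
Unit clause (y43) forces y43 = 1.
Now (y43') is unsatisfied and unit — conflict.
Undo y22 and try y22 = 0.
Unit clause (y23) forces y23 = 1.
Unit clause (y13') forces y13 = 0.
Unit clause (y33') forces y33 = 0.
Unit clause (y32) forces y32 = 1.
Unit clause (y12') forces y12 = 0.
Unit clause (y42') forces y42 = 0.
Unit clause (y43) forces y43 = 1.
Now (y43') is unsatisfied and unit — conflict.
Neither y22 = 1 nor y22 = 0 works.
Neither y11 = 1 nor y11 = 0 works.
No assignment satisfies every clause.

Unsatisfiable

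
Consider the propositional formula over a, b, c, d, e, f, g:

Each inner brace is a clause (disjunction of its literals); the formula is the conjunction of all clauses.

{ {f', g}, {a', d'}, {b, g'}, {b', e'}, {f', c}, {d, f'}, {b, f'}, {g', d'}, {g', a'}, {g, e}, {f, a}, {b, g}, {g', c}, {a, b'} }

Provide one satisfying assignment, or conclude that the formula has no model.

UNSATISFIABLE

Suppose f = 0.
The clause (a) is unit, so a = 1.
The clause (d') is unit, so d = 0.
The clause (g') is unit, so g = 0.
The clause (e) is unit, so e = 1.
The clause (b') is unit, so b = 0.
Now (b) is unsatisfied and unit — conflict.
Undo f and try f = 1.
The clause (g) is unit, so g = 1.
The clause (b) is unit, so b = 1.
The clause (e') is unit, so e = 0.
The clause (c) is unit, so c = 1.
The clause (d) is unit, so d = 1.
Now (d') is unsatisfied and unit — conflict.
Both values of f lead to a conflict.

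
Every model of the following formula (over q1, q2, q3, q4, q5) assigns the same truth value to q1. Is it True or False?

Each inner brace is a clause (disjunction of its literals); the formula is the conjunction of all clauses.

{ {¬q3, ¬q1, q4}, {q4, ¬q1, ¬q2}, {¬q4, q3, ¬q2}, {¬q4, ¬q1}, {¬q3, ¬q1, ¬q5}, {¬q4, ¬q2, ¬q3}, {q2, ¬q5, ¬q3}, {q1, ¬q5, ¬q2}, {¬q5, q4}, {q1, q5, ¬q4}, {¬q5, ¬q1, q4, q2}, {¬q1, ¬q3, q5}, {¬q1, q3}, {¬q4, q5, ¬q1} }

Suppose q1 = True.
The clause (¬q4) is unit, so q4 = False.
The clause (¬q3) is unit, so q3 = False.
Now (q3) is unsatisfied and unit — conflict.
So every satisfying assignment has q1 = False.

False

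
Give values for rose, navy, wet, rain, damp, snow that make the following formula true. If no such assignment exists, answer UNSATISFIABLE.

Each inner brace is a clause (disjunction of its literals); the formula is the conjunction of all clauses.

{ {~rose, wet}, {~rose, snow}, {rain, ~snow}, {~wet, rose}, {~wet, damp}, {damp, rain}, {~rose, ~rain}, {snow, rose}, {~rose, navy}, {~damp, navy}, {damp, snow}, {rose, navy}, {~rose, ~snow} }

Branch on rose: set rose = 0.
(~wet) alone gives wet = 0.
(snow) alone gives snow = 1.
(rain) alone gives rain = 1.
(navy) alone gives navy = 1.
All clauses hold; damp can take either value.

rose=0; navy=1; wet=0; rain=1; damp=1; snow=1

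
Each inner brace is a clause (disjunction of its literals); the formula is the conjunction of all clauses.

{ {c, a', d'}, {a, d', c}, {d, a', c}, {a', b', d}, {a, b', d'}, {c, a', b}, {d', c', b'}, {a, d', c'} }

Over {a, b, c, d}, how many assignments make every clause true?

6

There are 2^4 = 16 truth assignments over (a, b, c, d).
Check each against the 8 clauses (columns in the order a, b, c, d):
  F F F F  ✓ satisfies all
  F F F T  ✗ fails (a + d' + c)
  F F T F  ✓ satisfies all
  F F T T  ✗ fails (a + d' + c')
  F T F F  ✓ satisfies all
  F T F T  ✗ fails (a + d' + c)
  F T T F  ✓ satisfies all
  F T T T  ✗ fails (a + b' + d')
  T F F F  ✗ fails (d + a' + c)
  T F F T  ✗ fails (c + a' + d')
  T F T F  ✓ satisfies all
  T F T T  ✓ satisfies all
  T T F F  ✗ fails (d + a' + c)
  T T F T  ✗ fails (c + a' + d')
  T T T F  ✗ fails (a' + b' + d)
  T T T T  ✗ fails (d' + c' + b')
6 of the 16 rows are models.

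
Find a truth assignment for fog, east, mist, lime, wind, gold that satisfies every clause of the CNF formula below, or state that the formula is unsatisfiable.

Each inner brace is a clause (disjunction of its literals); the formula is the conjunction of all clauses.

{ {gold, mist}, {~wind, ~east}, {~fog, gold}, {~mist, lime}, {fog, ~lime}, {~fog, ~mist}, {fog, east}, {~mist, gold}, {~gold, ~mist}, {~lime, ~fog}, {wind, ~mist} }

fog: 0, east: 1, mist: 0, lime: 0, wind: 0, gold: 1

Case gold = 1:
From the singleton clause (~mist), mist = 0.
Case wind = 0:
Case fog = 0:
From the singleton clause (~lime), lime = 0.
From the singleton clause (east), east = 1.
All clauses are satisfied.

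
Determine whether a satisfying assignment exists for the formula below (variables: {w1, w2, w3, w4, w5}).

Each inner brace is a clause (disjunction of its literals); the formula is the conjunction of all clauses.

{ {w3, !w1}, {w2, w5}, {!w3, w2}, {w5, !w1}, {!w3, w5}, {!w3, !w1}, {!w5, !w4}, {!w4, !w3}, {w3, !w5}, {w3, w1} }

Branch on w3: set w3 = true.
From the singleton clause (w2), w2 = true.
From the singleton clause (w5), w5 = true.
From the singleton clause (!w1), w1 = false.
From the singleton clause (!w4), w4 = false.
This assignment satisfies each clause.
A satisfying assignment: w1 ↦ false, w2 ↦ true, w3 ↦ true, w4 ↦ false, w5 ↦ true.

Yes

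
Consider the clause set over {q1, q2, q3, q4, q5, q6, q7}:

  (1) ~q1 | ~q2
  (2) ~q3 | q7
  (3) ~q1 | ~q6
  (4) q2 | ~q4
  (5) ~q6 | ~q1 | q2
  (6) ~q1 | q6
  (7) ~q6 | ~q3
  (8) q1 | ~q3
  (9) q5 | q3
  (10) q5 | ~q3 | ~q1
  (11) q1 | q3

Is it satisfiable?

Unsatisfiable

Try q1 = 0.
Unit clause (~q3) forces q3 = 0.
Now (q3) is unsatisfied and unit — conflict.
Backtrack on q1: now try q1 = 1.
Unit clause (~q2) forces q2 = 0.
Unit clause (~q6) forces q6 = 0.
Now (q6) is unsatisfied and unit — conflict.
Either choice for q1 ends in contradiction.
No assignment satisfies every clause.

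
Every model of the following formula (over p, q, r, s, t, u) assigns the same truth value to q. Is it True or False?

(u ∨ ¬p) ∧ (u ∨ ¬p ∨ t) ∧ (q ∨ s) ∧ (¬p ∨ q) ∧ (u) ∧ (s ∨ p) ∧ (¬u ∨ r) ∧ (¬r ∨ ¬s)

True

Suppose q = False.
(s) alone gives s = True.
(¬p) alone gives p = False.
(u) alone gives u = True.
(r) alone gives r = True.
That conflicts with the unit clause (¬r).
So every satisfying assignment has q = True.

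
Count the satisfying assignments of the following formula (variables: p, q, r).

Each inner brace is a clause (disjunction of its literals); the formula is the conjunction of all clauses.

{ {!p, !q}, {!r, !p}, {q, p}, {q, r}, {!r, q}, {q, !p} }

There are 2^3 = 8 truth assignments over (p, q, r).
Split on q. With q = true, the clauses containing q are satisfied and !q drops from the rest; 2 of the 2^2 = 4 assignments to the other variables satisfy what remains.
With q = false, by the same count on the reduced clause set, 0 assignments work.
(One model: p=F, q=T, r=F.)
Total: 2 + 0 = 2.

2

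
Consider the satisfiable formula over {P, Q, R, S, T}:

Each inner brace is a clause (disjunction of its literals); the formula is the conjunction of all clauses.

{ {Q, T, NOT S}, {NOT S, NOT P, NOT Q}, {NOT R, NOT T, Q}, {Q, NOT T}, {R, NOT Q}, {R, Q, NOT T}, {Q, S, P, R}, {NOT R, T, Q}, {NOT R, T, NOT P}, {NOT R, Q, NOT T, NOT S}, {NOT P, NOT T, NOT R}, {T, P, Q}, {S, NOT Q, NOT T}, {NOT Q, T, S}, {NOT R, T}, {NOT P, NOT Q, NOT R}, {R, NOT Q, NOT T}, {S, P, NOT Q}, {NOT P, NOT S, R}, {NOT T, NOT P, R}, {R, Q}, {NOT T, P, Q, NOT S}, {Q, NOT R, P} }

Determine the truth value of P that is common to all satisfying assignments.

Suppose P = true.
Suppose S = false.
Suppose Q = true.
(R) alone gives R = true.
That conflicts with the unit clause (NOT R).
That branch fails; take Q = false instead.
(NOT T) alone gives T = false.
(NOT R) alone gives R = false.
That conflicts with the unit clause (R).
Both values of Q lead to a conflict.
That branch fails; take S = true instead.
(NOT Q) alone gives Q = false.
(T) alone gives T = true.
That conflicts with the unit clause (NOT T).
Both values of S lead to a conflict.
So every satisfying assignment has P = False.

False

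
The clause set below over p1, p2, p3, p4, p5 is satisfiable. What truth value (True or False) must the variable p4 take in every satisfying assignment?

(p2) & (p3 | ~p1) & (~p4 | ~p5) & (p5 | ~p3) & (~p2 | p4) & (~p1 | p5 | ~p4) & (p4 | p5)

Suppose p4 = 0.
Unit clause (p2) forces p2 = 1.
Now (~p2) is unsatisfied and unit — conflict.
So every satisfying assignment has p4 = True.

True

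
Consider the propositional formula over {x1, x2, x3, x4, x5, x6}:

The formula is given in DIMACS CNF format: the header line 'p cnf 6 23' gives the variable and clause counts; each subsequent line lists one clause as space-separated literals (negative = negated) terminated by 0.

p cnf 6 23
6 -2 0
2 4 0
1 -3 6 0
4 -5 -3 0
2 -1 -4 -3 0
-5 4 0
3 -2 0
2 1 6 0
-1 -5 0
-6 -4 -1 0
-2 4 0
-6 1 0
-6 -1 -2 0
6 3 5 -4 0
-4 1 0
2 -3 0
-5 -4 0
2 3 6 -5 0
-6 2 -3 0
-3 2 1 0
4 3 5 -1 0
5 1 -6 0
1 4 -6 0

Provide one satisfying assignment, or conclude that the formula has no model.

Branch on x6: set x6 = True.
(x1) alone gives x1 = True.
(¬x5) alone gives x5 = False.
(¬x4) alone gives x4 = False.
(x2) alone gives x2 = True.
Now (¬x2) is unsatisfied and unit — conflict.
Backtrack on x6: now try x6 = False.
(¬x2) alone gives x2 = False.
(x4) alone gives x4 = True.
(x1) alone gives x1 = True.
(¬x3) alone gives x3 = False.
(¬x5) alone gives x5 = False.
Now (x5) is unsatisfied and unit — conflict.
Neither x6 = True nor x6 = False works.

UNSATISFIABLE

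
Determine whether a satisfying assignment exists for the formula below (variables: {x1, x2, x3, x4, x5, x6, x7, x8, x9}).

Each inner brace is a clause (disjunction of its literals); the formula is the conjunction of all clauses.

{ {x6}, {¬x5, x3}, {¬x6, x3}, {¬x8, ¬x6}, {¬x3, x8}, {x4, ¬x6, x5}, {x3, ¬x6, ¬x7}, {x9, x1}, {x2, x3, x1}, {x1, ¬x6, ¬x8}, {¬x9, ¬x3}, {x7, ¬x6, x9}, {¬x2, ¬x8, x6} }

Unit clause (x6) forces x6 = True.
Unit clause (x3) forces x3 = True.
Unit clause (¬x8) forces x8 = False.
That conflicts with the unit clause (x8).
No assignment satisfies every clause.

Unsatisfiable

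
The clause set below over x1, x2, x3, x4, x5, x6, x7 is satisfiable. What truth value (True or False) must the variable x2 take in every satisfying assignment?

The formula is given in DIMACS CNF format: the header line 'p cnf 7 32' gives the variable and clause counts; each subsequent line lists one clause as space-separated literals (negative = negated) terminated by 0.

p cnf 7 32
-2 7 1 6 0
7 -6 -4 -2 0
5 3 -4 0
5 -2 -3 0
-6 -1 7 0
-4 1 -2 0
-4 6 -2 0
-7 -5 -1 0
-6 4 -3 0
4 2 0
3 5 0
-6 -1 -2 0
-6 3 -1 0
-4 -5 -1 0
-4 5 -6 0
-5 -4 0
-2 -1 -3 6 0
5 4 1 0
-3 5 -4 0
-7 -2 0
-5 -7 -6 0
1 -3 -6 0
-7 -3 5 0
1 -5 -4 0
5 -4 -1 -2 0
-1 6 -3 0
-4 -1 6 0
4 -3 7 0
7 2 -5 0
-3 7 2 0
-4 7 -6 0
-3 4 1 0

True

Suppose x2 = False.
The clause (x4) is unit, so x4 = True.
The clause (¬x5) is unit, so x5 = False.
The clause (x3) is unit, so x3 = True.
Now (¬x3) is unsatisfied and unit — conflict.
So every satisfying assignment has x2 = True.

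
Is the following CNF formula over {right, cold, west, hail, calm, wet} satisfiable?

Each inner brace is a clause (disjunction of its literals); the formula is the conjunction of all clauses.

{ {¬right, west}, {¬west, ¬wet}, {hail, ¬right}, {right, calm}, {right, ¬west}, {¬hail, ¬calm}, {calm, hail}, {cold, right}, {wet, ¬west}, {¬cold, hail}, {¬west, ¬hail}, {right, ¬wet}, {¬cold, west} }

No, unsatisfiable

Try right = False.
The clause (calm) is unit, so calm = True.
The clause (¬west) is unit, so west = False.
The clause (¬hail) is unit, so hail = False.
The clause (cold) is unit, so cold = True.
Now (¬cold) is unsatisfied and unit — conflict.
Undo right and try right = True.
The clause (west) is unit, so west = True.
The clause (¬wet) is unit, so wet = False.
Now (wet) is unsatisfied and unit — conflict.
Neither right = True nor right = False works.
No assignment satisfies every clause.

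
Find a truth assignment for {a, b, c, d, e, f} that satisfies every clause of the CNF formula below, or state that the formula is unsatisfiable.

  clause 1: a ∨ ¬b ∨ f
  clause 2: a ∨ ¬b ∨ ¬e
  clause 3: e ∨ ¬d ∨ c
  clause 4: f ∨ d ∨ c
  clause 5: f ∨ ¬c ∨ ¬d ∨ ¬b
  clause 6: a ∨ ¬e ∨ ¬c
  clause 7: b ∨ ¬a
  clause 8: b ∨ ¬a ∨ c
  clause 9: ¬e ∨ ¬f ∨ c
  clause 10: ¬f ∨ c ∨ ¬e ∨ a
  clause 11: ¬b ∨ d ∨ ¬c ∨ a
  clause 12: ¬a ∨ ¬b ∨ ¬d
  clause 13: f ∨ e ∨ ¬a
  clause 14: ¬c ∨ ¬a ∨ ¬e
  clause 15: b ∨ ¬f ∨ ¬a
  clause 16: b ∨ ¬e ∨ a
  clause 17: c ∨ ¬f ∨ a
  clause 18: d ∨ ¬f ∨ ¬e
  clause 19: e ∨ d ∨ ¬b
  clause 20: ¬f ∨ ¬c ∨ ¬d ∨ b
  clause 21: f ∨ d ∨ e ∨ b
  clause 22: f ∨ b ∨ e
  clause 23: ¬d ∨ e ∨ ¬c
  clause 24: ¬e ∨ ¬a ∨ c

a ↦ False; b ↦ False; c ↦ True; d ↦ False; e ↦ False; f ↦ True

Branch on b: set b = False.
Unit clause (¬a) forces a = False.
Unit clause (¬e) forces e = False.
Unit clause (f) forces f = True.
Unit clause (c) forces c = True.
Unit clause (¬d) forces d = False.
All clauses are satisfied.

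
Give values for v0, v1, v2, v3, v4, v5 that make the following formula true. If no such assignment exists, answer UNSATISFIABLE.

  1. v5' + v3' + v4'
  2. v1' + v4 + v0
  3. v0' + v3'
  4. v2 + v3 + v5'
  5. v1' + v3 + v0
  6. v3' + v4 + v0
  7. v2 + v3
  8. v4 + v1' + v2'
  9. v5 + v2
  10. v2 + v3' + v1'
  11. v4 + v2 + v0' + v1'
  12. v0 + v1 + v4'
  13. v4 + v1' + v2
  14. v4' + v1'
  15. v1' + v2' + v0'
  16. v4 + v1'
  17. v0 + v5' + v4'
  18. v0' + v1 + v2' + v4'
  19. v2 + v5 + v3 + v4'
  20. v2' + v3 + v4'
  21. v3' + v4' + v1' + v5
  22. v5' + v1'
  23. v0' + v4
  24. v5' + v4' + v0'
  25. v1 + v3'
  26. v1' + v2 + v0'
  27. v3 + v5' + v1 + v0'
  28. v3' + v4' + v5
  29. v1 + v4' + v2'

Suppose v0 = 0.
Suppose v1 = 0.
(v4') alone gives v4 = 0.
(v3') alone gives v3 = 0.
(v2) alone gives v2 = 1.
No clause remains; v5 is free.

v0: 0; v1: 0; v2: 1; v3: 0; v4: 0; v5: 1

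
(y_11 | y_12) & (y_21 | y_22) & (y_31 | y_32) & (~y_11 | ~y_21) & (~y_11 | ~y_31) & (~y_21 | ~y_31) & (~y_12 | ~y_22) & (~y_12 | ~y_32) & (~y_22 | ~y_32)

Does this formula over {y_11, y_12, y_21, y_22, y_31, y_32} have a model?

No, unsatisfiable

Case y_11 = 1:
(~y_21) alone gives y_21 = 0.
(y_22) alone gives y_22 = 1.
(~y_31) alone gives y_31 = 0.
(y_32) alone gives y_32 = 1.
But (~y_32) is also a unit clause — contradiction.
Backtrack on y_11: now try y_11 = 0.
(y_12) alone gives y_12 = 1.
(~y_22) alone gives y_22 = 0.
(y_21) alone gives y_21 = 1.
(~y_31) alone gives y_31 = 0.
(y_32) alone gives y_32 = 1.
But (~y_32) is also a unit clause — contradiction.
Neither y_11 = 1 nor y_11 = 0 works.
No assignment satisfies every clause.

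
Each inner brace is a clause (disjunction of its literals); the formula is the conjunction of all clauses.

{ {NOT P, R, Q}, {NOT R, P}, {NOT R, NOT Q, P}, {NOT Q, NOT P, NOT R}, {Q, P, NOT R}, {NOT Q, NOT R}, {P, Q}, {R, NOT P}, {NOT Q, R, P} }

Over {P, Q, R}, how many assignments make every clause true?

There are 2^3 = 8 truth assignments over (P, Q, R).
Split on R. With R = true, the clauses containing R are satisfied and NOT R drops from the rest; 1 of the 2^2 = 4 assignments to the other variables satisfy what remains.
With R = false, by the same count on the reduced clause set, 0 assignments work.
(One model: P=T, Q=F, R=T.)
Total: 1 + 0 = 1.

1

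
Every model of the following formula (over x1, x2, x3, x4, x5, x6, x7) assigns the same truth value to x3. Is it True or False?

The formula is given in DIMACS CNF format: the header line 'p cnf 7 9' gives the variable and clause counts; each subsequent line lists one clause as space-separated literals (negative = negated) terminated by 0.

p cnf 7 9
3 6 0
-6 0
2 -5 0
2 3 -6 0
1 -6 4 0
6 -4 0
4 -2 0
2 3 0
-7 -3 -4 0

True

Suppose x3 = False.
(x6) alone gives x6 = True.
But (¬x6) is also a unit clause — contradiction.
So every satisfying assignment has x3 = True.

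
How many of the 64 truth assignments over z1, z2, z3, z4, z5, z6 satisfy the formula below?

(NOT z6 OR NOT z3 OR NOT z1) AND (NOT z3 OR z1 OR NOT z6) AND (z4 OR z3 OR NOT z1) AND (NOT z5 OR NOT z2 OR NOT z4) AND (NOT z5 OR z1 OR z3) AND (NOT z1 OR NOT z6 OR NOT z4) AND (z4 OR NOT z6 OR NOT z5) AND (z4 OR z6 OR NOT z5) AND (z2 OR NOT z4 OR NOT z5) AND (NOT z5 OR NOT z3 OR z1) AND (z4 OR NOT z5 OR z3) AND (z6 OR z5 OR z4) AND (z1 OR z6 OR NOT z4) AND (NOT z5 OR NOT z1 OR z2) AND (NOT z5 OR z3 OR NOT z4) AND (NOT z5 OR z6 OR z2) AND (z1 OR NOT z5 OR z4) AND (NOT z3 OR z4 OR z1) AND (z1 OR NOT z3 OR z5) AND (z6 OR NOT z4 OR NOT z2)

6

There are 2^6 = 64 truth assignments over (z1, z2, z3, z4, z5, z6).
Split on z3. With z3 = true, the clauses containing z3 are satisfied and NOT z3 drops from the rest; 1 of the 2^5 = 32 assignments to the other variables satisfy what remains.
With z3 = false, by the same count on the reduced clause set, 5 assignments work.
(One model: z1=F, z2=F, z3=F, z4=F, z5=F, z6=T.)
Total: 1 + 5 = 6.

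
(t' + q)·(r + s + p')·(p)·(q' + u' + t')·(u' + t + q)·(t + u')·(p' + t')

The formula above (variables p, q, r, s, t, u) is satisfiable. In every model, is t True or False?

Suppose t = 1.
From the singleton clause (q), q = 1.
From the singleton clause (p), p = 1.
Now (p') is unsatisfied and unit — conflict.
So every satisfying assignment has t = False.

False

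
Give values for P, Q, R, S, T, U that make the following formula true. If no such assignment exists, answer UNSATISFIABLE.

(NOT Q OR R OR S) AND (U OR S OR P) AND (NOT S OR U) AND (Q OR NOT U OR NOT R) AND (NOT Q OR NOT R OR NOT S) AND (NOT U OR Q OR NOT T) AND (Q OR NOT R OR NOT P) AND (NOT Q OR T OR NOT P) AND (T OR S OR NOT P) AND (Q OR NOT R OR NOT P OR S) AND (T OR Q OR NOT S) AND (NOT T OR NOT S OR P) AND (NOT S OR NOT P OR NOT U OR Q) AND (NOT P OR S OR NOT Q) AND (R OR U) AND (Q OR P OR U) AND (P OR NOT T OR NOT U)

P ↦ true; Q ↦ true; R ↦ false; S ↦ true; T ↦ true; U ↦ true

Try S = true.
The clause (U) is unit, so U = true.
Try Q = true.
The clause (NOT R) is unit, so R = false.
Try T = true.
The clause (P) is unit, so P = true.
Every clause now holds.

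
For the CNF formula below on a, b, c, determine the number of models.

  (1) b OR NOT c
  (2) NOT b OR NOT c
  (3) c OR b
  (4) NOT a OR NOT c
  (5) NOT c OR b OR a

2

There are 2^3 = 8 truth assignments over (a, b, c).
Check each against the 5 clauses (columns in the order a, b, c):
  F F F  ✗ fails (c OR b)
  F F T  ✗ fails (b OR NOT c)
  F T F  ✓ satisfies all
  F T T  ✗ fails (NOT b OR NOT c)
  T F F  ✗ fails (c OR b)
  T F T  ✗ fails (b OR NOT c)
  T T F  ✓ satisfies all
  T T T  ✗ fails (NOT b OR NOT c)
2 of the 8 rows are models.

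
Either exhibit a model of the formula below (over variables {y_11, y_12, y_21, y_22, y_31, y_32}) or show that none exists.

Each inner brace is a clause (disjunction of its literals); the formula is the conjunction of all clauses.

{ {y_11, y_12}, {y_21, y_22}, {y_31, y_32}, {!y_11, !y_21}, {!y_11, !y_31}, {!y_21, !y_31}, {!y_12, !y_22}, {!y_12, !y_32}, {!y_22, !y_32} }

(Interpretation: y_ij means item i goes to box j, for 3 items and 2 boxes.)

Suppose y_11 = true.
From the singleton clause (!y_21), y_21 = false.
From the singleton clause (y_22), y_22 = true.
From the singleton clause (!y_31), y_31 = false.
From the singleton clause (y_32), y_32 = true.
But (!y_32) is also a unit clause — contradiction.
So y_11 must be the other value — set y_11 = false.
From the singleton clause (y_12), y_12 = true.
From the singleton clause (!y_22), y_22 = false.
From the singleton clause (y_21), y_21 = true.
From the singleton clause (!y_31), y_31 = false.
From the singleton clause (y_32), y_32 = true.
But (!y_32) is also a unit clause — contradiction.
Neither y_11 = true nor y_11 = false works.

UNSATISFIABLE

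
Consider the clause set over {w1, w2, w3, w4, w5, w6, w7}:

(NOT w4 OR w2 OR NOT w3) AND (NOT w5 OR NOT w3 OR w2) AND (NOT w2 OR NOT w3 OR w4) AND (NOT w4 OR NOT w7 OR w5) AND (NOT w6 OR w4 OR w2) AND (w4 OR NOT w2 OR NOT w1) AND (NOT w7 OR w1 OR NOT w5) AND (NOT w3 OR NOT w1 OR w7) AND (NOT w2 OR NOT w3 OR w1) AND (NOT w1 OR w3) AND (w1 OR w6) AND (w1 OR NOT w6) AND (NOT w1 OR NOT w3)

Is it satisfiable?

No, unsatisfiable

Branch on w1: set w1 = false.
From the singleton clause (w6), w6 = true.
Now (NOT w6) is unsatisfied and unit — conflict.
Undo w1 and try w1 = true.
From the singleton clause (w3), w3 = true.
Now (NOT w3) is unsatisfied and unit — conflict.
Either choice for w1 ends in contradiction.
No assignment satisfies every clause.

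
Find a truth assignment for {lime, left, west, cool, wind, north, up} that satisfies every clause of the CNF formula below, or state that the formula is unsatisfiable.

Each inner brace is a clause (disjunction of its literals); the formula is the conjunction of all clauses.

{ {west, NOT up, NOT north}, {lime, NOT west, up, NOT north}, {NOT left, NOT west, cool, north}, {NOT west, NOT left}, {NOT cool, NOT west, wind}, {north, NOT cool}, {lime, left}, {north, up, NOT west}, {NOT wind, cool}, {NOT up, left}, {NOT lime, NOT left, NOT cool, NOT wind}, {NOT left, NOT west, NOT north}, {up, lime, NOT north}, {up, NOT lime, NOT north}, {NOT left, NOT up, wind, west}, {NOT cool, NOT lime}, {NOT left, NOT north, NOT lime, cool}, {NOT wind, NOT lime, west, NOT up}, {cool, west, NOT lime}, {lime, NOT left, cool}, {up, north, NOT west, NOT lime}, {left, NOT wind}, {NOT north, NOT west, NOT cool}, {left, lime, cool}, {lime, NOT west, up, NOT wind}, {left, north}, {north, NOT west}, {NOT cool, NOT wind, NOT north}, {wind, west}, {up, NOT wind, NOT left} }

UNSATISFIABLE

Branch on west: set west = false.
Unit clause (wind) forces wind = true.
Unit clause (cool) forces cool = true.
Unit clause (north) forces north = true.
But (NOT north) is also a unit clause — contradiction.
That branch fails; take west = true instead.
Unit clause (NOT left) forces left = false.
Unit clause (lime) forces lime = true.
Unit clause (NOT up) forces up = false.
Unit clause (north) forces north = true.
But (NOT north) is also a unit clause — contradiction.
Both values of west lead to a conflict.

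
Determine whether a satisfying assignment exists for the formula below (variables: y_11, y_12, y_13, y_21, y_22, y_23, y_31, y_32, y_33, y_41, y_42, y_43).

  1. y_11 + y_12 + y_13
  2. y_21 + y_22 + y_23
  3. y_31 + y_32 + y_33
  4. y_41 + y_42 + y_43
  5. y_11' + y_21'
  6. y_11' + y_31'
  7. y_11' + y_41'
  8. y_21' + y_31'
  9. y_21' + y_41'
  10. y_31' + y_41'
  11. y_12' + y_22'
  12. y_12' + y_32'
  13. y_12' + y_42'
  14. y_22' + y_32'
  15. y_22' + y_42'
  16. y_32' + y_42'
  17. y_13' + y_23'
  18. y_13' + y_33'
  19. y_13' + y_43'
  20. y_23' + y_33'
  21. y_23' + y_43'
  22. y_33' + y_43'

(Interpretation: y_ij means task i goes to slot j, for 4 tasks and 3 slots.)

Suppose y_11 = 0.
Suppose y_12 = 1.
Unit clause (y_22') forces y_22 = 0.
Unit clause (y_32') forces y_32 = 0.
Unit clause (y_42') forces y_42 = 0.
Suppose y_21 = 1.
Unit clause (y_31') forces y_31 = 0.
Unit clause (y_33) forces y_33 = 1.
Unit clause (y_41') forces y_41 = 0.
Unit clause (y_43) forces y_43 = 1.
Now (y_43') is unsatisfied and unit — conflict.
That branch fails; take y_21 = 0 instead.
Unit clause (y_23) forces y_23 = 1.
Unit clause (y_13') forces y_13 = 0.
Unit clause (y_33') forces y_33 = 0.
Unit clause (y_31) forces y_31 = 1.
Unit clause (y_41') forces y_41 = 0.
Unit clause (y_43) forces y_43 = 1.
Now (y_43') is unsatisfied and unit — conflict.
Neither y_21 = 1 nor y_21 = 0 works.
That branch fails; take y_12 = 0 instead.
Unit clause (y_13) forces y_13 = 1.
Unit clause (y_23') forces y_23 = 0.
Unit clause (y_33') forces y_33 = 0.
Unit clause (y_43') forces y_43 = 0.
Suppose y_21 = 1.
Unit clause (y_31') forces y_31 = 0.
Unit clause (y_32) forces y_32 = 1.
Unit clause (y_41') forces y_41 = 0.
Unit clause (y_42) forces y_42 = 1.
Now (y_42') is unsatisfied and unit — conflict.
That branch fails; take y_21 = 0 instead.
Unit clause (y_22) forces y_22 = 1.
Unit clause (y_32') forces y_32 = 0.
Unit clause (y_31) forces y_31 = 1.
Unit clause (y_41') forces y_41 = 0.
Unit clause (y_42) forces y_42 = 1.
Now (y_42') is unsatisfied and unit — conflict.
Neither y_21 = 1 nor y_21 = 0 works.
Neither y_12 = 1 nor y_12 = 0 works.
That branch fails; take y_11 = 1 instead.
Unit clause (y_21') forces y_21 = 0.
Unit clause (y_31') forces y_31 = 0.
Unit clause (y_41') forces y_41 = 0.
Suppose y_22 = 1.
Unit clause (y_12') forces y_12 = 0.
Unit clause (y_32') forces y_32 = 0.
Unit clause (y_33) forces y_33 = 1.
Unit clause (y_42') forces y_42 = 0.
Unit clause (y_43) forces y_43 = 1.
Now (y_43') is unsatisfied and unit — conflict.
That branch fails; take y_22 = 0 instead.
Unit clause (y_23) forces y_23 = 1.
Unit clause (y_13') forces y_13 = 0.
Unit clause (y_33') forces y_33 = 0.
Unit clause (y_32) forces y_32 = 1.
Unit clause (y_12') forces y_12 = 0.
Unit clause (y_42') forces y_42 = 0.
Unit clause (y_43) forces y_43 = 1.
Now (y_43') is unsatisfied and unit — conflict.
Neither y_22 = 1 nor y_22 = 0 works.
Neither y_11 = 1 nor y_11 = 0 works.
No assignment satisfies every clause.

Unsatisfiable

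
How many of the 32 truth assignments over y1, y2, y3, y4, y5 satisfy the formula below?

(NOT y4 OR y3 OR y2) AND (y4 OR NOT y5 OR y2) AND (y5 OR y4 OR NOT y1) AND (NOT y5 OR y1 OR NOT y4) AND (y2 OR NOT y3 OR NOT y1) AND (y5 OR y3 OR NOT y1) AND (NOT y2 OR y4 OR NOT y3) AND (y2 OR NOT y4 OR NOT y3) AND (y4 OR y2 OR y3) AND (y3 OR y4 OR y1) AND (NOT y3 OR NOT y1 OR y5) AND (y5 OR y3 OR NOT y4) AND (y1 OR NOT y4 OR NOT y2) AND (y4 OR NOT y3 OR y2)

3

There are 2^5 = 32 truth assignments over (y1, y2, y3, y4, y5).
Split on y4. With y4 = true, the clauses containing y4 are satisfied and NOT y4 drops from the rest; 2 of the 2^4 = 16 assignments to the other variables satisfy what remains.
With y4 = false, by the same count on the reduced clause set, 1 assignment works.
Total: 2 + 1 = 3.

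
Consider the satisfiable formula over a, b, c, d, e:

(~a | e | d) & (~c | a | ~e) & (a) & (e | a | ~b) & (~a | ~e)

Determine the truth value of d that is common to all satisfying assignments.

Suppose d = 0.
Unit clause (a) forces a = 1.
Unit clause (e) forces e = 1.
That conflicts with the unit clause (~e).
So every satisfying assignment has d = True.

True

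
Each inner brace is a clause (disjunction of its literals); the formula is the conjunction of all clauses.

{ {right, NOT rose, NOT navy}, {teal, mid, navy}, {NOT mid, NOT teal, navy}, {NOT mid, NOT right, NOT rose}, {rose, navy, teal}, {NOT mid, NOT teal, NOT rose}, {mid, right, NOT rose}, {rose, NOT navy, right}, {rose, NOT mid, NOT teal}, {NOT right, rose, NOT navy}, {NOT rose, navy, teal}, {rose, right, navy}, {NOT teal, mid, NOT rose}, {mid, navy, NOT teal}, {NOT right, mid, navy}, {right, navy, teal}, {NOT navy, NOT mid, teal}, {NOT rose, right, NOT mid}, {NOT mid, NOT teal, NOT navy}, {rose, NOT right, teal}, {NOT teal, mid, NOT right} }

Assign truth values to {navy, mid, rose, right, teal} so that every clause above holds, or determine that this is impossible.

Try right = true.
Try mid = false.
The clause (navy) is unit, so navy = true.
The clause (rose) is unit, so rose = true.
The clause (NOT teal) is unit, so teal = false.
All clauses are satisfied.

navy=true,  mid=false,  rose=true,  right=true,  teal=false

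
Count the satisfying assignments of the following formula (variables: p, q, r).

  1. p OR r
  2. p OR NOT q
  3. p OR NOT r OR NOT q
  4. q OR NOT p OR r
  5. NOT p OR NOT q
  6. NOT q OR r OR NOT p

2

There are 2^3 = 8 truth assignments over (p, q, r).
Check each against the 6 clauses (columns in the order p, q, r):
  F F F  ✗ fails (p OR r)
  F F T  ✓ satisfies all
  F T F  ✗ fails (p OR r)
  F T T  ✗ fails (p OR NOT q)
  T F F  ✗ fails (q OR NOT p OR r)
  T F T  ✓ satisfies all
  T T F  ✗ fails (NOT p OR NOT q)
  T T T  ✗ fails (NOT p OR NOT q)
2 of the 8 rows are models.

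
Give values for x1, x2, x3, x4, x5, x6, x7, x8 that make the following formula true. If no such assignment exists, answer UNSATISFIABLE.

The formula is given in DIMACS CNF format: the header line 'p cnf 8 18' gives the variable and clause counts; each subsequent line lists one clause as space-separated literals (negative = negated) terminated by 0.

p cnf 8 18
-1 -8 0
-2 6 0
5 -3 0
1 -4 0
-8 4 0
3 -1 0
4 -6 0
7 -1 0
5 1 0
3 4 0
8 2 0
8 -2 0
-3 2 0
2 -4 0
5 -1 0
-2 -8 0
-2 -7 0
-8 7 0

UNSATISFIABLE

Case x1 = False:
The clause (¬x4) is unit, so x4 = False.
The clause (¬x8) is unit, so x8 = False.
The clause (¬x6) is unit, so x6 = False.
The clause (¬x2) is unit, so x2 = False.
Now (x2) is unsatisfied and unit — conflict.
Undo x1 and try x1 = True.
The clause (¬x8) is unit, so x8 = False.
The clause (x3) is unit, so x3 = True.
The clause (x5) is unit, so x5 = True.
The clause (x7) is unit, so x7 = True.
The clause (x2) is unit, so x2 = True.
Now (¬x2) is unsatisfied and unit — conflict.
Either choice for x1 ends in contradiction.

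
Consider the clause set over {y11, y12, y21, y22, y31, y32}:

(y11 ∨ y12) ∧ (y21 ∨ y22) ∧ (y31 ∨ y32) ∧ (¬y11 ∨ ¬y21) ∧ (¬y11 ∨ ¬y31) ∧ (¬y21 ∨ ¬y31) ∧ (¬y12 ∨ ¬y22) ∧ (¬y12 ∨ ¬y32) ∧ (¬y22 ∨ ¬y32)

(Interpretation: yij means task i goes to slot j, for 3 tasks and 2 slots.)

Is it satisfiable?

Case y11 = True:
Unit clause (¬y21) forces y21 = False.
Unit clause (y22) forces y22 = True.
Unit clause (¬y31) forces y31 = False.
Unit clause (y32) forces y32 = True.
But (¬y32) is also a unit clause — contradiction.
So y11 must be the other value — set y11 = False.
Unit clause (y12) forces y12 = True.
Unit clause (¬y22) forces y22 = False.
Unit clause (y21) forces y21 = True.
Unit clause (¬y31) forces y31 = False.
Unit clause (y32) forces y32 = True.
But (¬y32) is also a unit clause — contradiction.
Both values of y11 lead to a conflict.
No assignment satisfies every clause.

Unsatisfiable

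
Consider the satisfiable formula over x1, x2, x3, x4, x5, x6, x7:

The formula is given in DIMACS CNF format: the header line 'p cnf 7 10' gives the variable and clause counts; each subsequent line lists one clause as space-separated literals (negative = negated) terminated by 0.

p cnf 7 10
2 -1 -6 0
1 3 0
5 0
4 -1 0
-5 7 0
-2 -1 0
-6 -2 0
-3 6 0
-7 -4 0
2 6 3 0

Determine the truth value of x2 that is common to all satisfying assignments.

Suppose x2 = True.
The clause (x5) is unit, so x5 = True.
The clause (x7) is unit, so x7 = True.
The clause (¬x1) is unit, so x1 = False.
The clause (x3) is unit, so x3 = True.
The clause (¬x6) is unit, so x6 = False.
But (x6) is also a unit clause — contradiction.
So every satisfying assignment has x2 = False.

False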